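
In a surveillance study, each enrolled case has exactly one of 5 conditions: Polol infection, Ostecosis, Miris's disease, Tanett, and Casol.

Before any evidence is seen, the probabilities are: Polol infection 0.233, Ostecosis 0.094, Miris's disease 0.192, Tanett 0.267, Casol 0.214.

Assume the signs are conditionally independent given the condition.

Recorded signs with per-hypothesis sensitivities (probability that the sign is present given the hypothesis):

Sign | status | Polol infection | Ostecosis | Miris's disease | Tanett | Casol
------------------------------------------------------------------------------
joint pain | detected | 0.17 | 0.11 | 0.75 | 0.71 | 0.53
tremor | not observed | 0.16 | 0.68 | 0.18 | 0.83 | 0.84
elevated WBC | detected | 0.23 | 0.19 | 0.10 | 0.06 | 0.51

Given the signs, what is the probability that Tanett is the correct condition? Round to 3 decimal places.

0.062

By Bayes' rule with conditional independence, the unnormalized weight for each hypothesis is prior × ∏ likelihoods (using 1 − P(present | H) for each absent sign):
  Polol infection: 0.233 × 0.17 × (1 − 0.16) × 0.23 = 0.0076527
  Ostecosis: 0.094 × 0.11 × (1 − 0.68) × 0.19 = 0.00062867
  Miris's disease: 0.192 × 0.75 × (1 − 0.18) × 0.10 = 0.011808
  Tanett: 0.267 × 0.71 × (1 − 0.83) × 0.06 = 0.0019336
  Casol: 0.214 × 0.53 × (1 − 0.84) × 0.51 = 0.0092551
Normalizing constant Z = 0.0076527 + 0.00062867 + 0.011808 + 0.0019336 + 0.0092551 = 0.031278.
P(Tanett | evidence) = 0.0019336 / 0.031278 ≈ 0.062.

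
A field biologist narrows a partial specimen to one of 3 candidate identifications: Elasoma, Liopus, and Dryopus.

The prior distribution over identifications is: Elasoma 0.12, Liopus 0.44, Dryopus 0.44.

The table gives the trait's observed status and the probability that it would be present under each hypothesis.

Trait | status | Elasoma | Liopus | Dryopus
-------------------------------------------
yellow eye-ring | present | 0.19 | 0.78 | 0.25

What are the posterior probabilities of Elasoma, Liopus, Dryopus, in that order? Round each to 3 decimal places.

For each hypothesis, the unnormalized posterior weight is prior × likelihood:
  Elasoma: 0.12 × 0.19 = 0.0228
  Liopus: 0.44 × 0.78 = 0.3432
  Dryopus: 0.44 × 0.25 = 0.11
Marginal likelihood of the evidence = 0.476.
P(Elasoma | evidence) = 0.0228 / 0.476 ≈ 0.048
P(Liopus | evidence) = 0.3432 / 0.476 ≈ 0.721
P(Dryopus | evidence) = 0.11 / 0.476 ≈ 0.231

0.048, 0.721, 0.231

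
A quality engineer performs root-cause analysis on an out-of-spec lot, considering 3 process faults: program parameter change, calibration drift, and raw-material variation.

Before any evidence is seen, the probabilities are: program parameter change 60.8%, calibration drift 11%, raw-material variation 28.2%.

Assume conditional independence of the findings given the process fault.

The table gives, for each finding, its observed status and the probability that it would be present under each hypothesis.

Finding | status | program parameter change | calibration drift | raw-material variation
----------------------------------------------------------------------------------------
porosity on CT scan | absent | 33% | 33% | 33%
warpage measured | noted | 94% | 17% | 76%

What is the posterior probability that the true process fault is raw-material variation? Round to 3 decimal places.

Multiply each prior by the joint likelihood of the evidence pattern (using 1 − P(present | H) for each absent finding):
  program parameter change: 0.608 × (1 − 0.33) × 0.94 = 0.38292
  calibration drift: 0.110 × (1 − 0.33) × 0.17 = 0.012529
  raw-material variation: 0.282 × (1 − 0.33) × 0.76 = 0.14359
The unnormalized weights sum to 0.53904.
P(raw-material variation | evidence) = 0.14359 / 0.53904 ≈ 0.266.

0.266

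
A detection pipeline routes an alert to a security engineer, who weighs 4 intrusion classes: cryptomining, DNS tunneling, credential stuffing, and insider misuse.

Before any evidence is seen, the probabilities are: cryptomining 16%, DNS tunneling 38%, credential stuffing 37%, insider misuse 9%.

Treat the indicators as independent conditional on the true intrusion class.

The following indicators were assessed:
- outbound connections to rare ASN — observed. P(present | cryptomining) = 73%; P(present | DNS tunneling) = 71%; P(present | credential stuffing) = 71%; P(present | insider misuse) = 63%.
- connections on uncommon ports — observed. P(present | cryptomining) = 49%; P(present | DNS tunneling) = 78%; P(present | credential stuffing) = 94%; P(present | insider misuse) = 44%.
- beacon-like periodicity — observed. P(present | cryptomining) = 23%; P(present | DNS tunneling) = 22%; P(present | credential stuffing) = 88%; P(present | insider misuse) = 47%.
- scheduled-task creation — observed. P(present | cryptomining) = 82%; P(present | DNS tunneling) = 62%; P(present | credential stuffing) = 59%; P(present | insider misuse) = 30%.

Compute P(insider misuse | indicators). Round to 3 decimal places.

0.021

Multiply each prior by the joint likelihood of the indicator pattern:
  cryptomining: 0.16 × 0.73 × 0.49 × 0.23 × 0.82 = 0.010794
  DNS tunneling: 0.38 × 0.71 × 0.78 × 0.22 × 0.62 = 0.028705
  credential stuffing: 0.37 × 0.71 × 0.94 × 0.88 × 0.59 = 0.12821
  insider misuse: 0.09 × 0.63 × 0.44 × 0.47 × 0.30 = 0.0035177
The unnormalized weights sum to 0.17123.
P(insider misuse | evidence) = 0.0035177 / 0.17123 ≈ 0.021.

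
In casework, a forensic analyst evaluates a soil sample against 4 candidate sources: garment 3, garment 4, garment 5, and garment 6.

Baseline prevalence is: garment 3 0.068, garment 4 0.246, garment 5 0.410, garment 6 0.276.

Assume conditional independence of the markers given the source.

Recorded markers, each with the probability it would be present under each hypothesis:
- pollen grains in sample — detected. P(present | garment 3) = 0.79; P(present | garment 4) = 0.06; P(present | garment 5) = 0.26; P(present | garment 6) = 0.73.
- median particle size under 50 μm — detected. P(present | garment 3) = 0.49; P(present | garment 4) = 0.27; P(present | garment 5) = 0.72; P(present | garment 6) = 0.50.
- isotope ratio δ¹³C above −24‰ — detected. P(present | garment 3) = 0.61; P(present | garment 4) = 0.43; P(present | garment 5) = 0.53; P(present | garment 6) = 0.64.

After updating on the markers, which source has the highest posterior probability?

garment 6

Multiply each prior by the joint likelihood of the marker pattern:
  garment 3: 0.068 × 0.79 × 0.49 × 0.61 = 0.016057
  garment 4: 0.246 × 0.06 × 0.27 × 0.43 = 0.0017136
  garment 5: 0.410 × 0.26 × 0.72 × 0.53 = 0.040679
  garment 6: 0.276 × 0.73 × 0.50 × 0.64 = 0.064474
Normalizing constant Z = 0.016057 + 0.0017136 + 0.040679 + 0.064474 = 0.12292.
P(garment 3 | evidence) ≈ 0.016057 / 0.12292 ≈ 0.131
P(garment 4 | evidence) ≈ 0.0017136 / 0.12292 ≈ 0.014
P(garment 5 | evidence) ≈ 0.040679 / 0.12292 ≈ 0.331
P(garment 6 | evidence) ≈ 0.064474 / 0.12292 ≈ 0.525
The largest is 0.525, so garment 6 is most probable.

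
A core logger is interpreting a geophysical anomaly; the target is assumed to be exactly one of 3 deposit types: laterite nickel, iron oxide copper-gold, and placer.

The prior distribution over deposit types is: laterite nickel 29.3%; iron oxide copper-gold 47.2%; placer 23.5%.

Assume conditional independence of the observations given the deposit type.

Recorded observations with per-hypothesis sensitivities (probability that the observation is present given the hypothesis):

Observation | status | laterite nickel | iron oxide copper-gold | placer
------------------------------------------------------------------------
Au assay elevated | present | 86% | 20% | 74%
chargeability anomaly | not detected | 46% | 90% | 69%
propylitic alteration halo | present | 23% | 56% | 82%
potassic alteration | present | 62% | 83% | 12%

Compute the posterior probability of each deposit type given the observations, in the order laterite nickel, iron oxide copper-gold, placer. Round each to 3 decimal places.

0.667, 0.151, 0.182

For each hypothesis, the unnormalized posterior weight is prior × product of the observation likelihoods (using 1 − P(present | H) for each absent observation):
  laterite nickel: 0.293 × 0.86 × (1 − 0.46) × 0.23 × 0.62 = 0.019403
  iron oxide copper-gold: 0.472 × 0.20 × (1 − 0.90) × 0.56 × 0.83 = 0.0043877
  placer: 0.235 × 0.74 × (1 − 0.69) × 0.82 × 0.12 = 0.0053046
Marginal likelihood of the evidence = 0.029096.
P(laterite nickel | evidence) = 0.019403 / 0.029096 ≈ 0.667
P(iron oxide copper-gold | evidence) = 0.0043877 / 0.029096 ≈ 0.151
P(placer | evidence) = 0.0053046 / 0.029096 ≈ 0.182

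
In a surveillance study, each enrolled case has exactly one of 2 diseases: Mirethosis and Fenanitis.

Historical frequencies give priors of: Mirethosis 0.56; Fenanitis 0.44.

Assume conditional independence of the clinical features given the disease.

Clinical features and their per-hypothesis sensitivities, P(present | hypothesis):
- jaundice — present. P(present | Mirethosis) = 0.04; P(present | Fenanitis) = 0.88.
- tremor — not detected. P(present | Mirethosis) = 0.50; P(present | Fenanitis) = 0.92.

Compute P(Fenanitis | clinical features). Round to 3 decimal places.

0.734

For each hypothesis, the unnormalized posterior weight is prior × product of the clinical feature likelihoods (using 1 − P(present | H) for each absent clinical feature):
  Mirethosis: 0.56 × 0.04 × (1 − 0.50) = 0.0112
  Fenanitis: 0.44 × 0.88 × (1 − 0.92) = 0.030976
Normalizing constant Z = 0.0112 + 0.030976 = 0.042176.
P(Fenanitis | evidence) = 0.030976 / 0.042176 ≈ 0.734.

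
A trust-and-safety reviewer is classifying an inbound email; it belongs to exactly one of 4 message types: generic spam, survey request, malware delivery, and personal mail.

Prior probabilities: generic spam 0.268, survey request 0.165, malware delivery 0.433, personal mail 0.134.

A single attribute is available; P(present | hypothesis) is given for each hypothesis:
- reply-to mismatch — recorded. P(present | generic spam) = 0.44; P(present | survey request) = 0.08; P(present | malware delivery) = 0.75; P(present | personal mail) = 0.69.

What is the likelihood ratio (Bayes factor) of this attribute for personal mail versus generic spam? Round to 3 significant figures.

1.57

Likelihood of this attribute under each hypothesis:
  personal mail: 0.69
  generic spam: 0.44
Bayes factor = 0.69 / 0.44 ≈ 1.57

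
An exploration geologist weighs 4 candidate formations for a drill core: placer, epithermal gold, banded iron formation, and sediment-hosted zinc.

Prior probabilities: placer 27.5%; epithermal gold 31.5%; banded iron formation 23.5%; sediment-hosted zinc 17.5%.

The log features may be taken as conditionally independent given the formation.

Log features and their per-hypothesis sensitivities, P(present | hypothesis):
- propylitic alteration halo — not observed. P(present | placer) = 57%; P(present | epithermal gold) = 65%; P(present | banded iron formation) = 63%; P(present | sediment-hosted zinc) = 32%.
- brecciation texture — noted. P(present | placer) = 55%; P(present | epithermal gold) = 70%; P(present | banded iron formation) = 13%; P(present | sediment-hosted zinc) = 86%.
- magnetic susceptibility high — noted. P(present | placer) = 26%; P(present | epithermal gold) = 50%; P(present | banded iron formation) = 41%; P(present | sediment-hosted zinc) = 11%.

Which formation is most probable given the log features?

epithermal gold

By Bayes' rule with conditional independence, the unnormalized weight for each hypothesis is prior × ∏ likelihoods (using 1 − P(present | H) for each absent log feature):
  placer: 0.275 × (1 − 0.57) × 0.55 × 0.26 = 0.01691
  epithermal gold: 0.315 × (1 − 0.65) × 0.70 × 0.50 = 0.038587
  banded iron formation: 0.235 × (1 − 0.63) × 0.13 × 0.41 = 0.0046344
  sediment-hosted zinc: 0.175 × (1 − 0.32) × 0.86 × 0.11 = 0.011257
Marginal likelihood of the evidence = 0.071389.
P(placer | evidence) ≈ 0.01691 / 0.071389 ≈ 0.237
P(epithermal gold | evidence) ≈ 0.038587 / 0.071389 ≈ 0.541
P(banded iron formation | evidence) ≈ 0.0046344 / 0.071389 ≈ 0.065
P(sediment-hosted zinc | evidence) ≈ 0.011257 / 0.071389 ≈ 0.158
The largest is 0.541, so epithermal gold is most probable.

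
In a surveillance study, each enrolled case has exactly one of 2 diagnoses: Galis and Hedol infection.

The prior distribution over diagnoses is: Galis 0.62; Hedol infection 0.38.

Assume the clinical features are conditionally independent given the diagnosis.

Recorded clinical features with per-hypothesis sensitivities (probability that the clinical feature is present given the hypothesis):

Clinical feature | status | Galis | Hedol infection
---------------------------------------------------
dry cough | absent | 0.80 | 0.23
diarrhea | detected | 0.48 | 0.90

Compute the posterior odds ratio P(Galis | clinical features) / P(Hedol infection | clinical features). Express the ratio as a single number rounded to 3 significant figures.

Unnormalized posterior weight (prior times the clinical feature likelihoods) for each of the two hypotheses (using 1 − P(present | H) for each absent clinical feature):
  Galis: 0.62 × (1 − 0.80) × 0.48 = 0.05952
  Hedol infection: 0.38 × (1 − 0.23) × 0.90 = 0.26334
Posterior odds = 0.05952 / 0.26334 ≈ 0.226.

0.226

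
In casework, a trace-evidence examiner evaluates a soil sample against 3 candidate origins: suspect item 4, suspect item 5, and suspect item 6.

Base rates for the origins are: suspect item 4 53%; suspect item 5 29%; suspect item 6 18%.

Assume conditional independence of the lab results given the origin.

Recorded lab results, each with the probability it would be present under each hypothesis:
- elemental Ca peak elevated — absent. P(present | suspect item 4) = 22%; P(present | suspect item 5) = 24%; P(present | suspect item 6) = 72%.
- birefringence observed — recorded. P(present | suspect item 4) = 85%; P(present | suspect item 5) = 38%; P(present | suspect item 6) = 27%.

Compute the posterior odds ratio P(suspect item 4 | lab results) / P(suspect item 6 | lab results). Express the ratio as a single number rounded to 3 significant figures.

The normalizing constant cancels in an odds ratio, so compute prior × likelihood for the two hypotheses only (using 1 − P(present | H) for each absent lab result):
  suspect item 4: 0.53 × (1 − 0.22) × 0.85 = 0.35139
  suspect item 6: 0.18 × (1 − 0.72) × 0.27 = 0.013608
Posterior odds = 0.35139 / 0.013608 ≈ 25.8.

25.8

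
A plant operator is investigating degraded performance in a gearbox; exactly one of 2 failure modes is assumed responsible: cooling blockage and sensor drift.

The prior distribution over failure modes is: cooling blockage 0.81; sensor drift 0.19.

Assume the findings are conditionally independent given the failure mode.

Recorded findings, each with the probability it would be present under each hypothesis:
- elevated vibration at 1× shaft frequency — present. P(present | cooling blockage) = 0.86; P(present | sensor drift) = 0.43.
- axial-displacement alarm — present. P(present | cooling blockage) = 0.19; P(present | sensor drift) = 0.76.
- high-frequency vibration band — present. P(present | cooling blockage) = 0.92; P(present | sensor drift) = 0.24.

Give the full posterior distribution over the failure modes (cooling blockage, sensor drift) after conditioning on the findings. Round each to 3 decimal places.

Multiply each prior by the joint likelihood of the evidence pattern:
  cooling blockage: 0.81 × 0.86 × 0.19 × 0.92 = 0.12177
  sensor drift: 0.19 × 0.43 × 0.76 × 0.24 = 0.014902
The unnormalized weights sum to 0.13667.
P(cooling blockage | evidence) = 0.12177 / 0.13667 ≈ 0.891
P(sensor drift | evidence) = 0.014902 / 0.13667 ≈ 0.109

0.891, 0.109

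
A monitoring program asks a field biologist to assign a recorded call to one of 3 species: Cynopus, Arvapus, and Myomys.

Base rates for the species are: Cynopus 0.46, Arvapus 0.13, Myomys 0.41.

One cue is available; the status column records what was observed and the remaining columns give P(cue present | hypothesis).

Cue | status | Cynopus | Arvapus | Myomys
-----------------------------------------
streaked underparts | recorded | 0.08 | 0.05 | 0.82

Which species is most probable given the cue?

By Bayes' rule, the unnormalized weight for each hypothesis is prior × likelihood:
  Cynopus: 0.46 × 0.08 = 0.0368
  Arvapus: 0.13 × 0.05 = 0.0065
  Myomys: 0.41 × 0.82 = 0.3362
Normalizing constant Z = 0.0368 + 0.0065 + 0.3362 = 0.3795.
P(Cynopus | evidence) ≈ 0.0368 / 0.3795 ≈ 0.097
P(Arvapus | evidence) ≈ 0.0065 / 0.3795 ≈ 0.017
P(Myomys | evidence) ≈ 0.3362 / 0.3795 ≈ 0.886
The largest is 0.886, so Myomys is most probable.

Myomys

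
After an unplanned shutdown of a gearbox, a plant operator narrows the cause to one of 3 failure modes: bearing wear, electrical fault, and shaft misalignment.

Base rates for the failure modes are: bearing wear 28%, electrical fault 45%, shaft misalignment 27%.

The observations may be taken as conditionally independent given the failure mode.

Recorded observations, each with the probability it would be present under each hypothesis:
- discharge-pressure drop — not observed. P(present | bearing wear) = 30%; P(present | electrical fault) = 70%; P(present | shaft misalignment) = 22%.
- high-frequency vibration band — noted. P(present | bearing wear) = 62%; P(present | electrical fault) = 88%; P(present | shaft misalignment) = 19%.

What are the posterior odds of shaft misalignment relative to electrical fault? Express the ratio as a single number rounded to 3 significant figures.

Posterior odds equal prior odds times the likelihood ratio; only the two competing hypotheses matter (using 1 − P(present | H) for each absent observation).
  shaft misalignment: 0.27 × (1 − 0.22) × 0.19 = 0.040014
  electrical fault: 0.45 × (1 − 0.70) × 0.88 = 0.1188
Posterior odds = 0.040014 / 0.1188 ≈ 0.337.

0.337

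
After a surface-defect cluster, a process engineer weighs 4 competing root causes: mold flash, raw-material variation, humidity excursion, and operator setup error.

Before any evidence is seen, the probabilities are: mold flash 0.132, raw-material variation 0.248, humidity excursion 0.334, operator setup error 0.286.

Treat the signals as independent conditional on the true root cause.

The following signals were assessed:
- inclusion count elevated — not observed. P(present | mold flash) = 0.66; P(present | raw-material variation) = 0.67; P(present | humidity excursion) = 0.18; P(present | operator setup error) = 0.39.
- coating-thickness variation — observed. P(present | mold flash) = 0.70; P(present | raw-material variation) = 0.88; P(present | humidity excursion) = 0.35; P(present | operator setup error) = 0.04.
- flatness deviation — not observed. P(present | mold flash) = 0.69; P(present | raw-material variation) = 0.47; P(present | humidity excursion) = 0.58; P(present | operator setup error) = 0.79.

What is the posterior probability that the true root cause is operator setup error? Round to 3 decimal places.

For each hypothesis, the unnormalized posterior weight is prior × product of the signal likelihoods (using 1 − P(present | H) for each absent signal):
  mold flash: 0.132 × (1 − 0.66) × 0.70 × (1 − 0.69) = 0.009739
  raw-material variation: 0.248 × (1 − 0.67) × 0.88 × (1 − 0.47) = 0.03817
  humidity excursion: 0.334 × (1 − 0.18) × 0.35 × (1 − 0.58) = 0.04026
  operator setup error: 0.286 × (1 − 0.39) × 0.04 × (1 − 0.79) = 0.0014655
Marginal likelihood of the evidence = 0.089635.
P(operator setup error | evidence) = 0.0014655 / 0.089635 ≈ 0.016.

0.016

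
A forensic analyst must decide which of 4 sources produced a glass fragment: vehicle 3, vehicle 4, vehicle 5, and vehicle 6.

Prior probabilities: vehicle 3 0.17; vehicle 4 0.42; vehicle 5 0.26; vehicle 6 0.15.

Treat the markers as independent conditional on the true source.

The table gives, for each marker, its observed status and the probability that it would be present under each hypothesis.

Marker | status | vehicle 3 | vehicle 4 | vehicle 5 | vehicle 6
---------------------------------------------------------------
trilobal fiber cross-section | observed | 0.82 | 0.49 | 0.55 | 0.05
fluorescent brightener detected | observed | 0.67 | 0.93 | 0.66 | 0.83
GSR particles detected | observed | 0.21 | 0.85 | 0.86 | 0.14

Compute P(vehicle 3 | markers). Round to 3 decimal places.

0.074

Multiply each prior by the joint likelihood of the marker pattern:
  vehicle 3: 0.17 × 0.82 × 0.67 × 0.21 = 0.019614
  vehicle 4: 0.42 × 0.49 × 0.93 × 0.85 = 0.16268
  vehicle 5: 0.26 × 0.55 × 0.66 × 0.86 = 0.081167
  vehicle 6: 0.15 × 0.05 × 0.83 × 0.14 = 0.0008715
Marginal likelihood of the evidence = 0.26434.
P(vehicle 3 | evidence) = 0.019614 / 0.26434 ≈ 0.074.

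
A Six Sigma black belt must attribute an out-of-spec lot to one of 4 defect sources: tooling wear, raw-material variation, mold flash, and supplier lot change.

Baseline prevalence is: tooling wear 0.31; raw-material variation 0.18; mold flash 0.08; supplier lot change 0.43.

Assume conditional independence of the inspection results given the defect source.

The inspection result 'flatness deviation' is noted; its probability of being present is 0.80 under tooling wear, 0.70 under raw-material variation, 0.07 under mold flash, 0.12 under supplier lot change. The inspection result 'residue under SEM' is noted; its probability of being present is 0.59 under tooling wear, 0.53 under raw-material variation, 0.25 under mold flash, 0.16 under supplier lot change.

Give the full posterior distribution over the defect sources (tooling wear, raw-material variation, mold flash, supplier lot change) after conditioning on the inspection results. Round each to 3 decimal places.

By Bayes' rule with conditional independence, the unnormalized weight for each hypothesis is prior × ∏ likelihoods:
  tooling wear: 0.31 × 0.80 × 0.59 = 0.14632
  raw-material variation: 0.18 × 0.70 × 0.53 = 0.06678
  mold flash: 0.08 × 0.07 × 0.25 = 0.0014
  supplier lot change: 0.43 × 0.12 × 0.16 = 0.008256
The unnormalized weights sum to 0.22276.
P(tooling wear | evidence) = 0.14632 / 0.22276 ≈ 0.657
P(raw-material variation | evidence) = 0.06678 / 0.22276 ≈ 0.300
P(mold flash | evidence) = 0.0014 / 0.22276 ≈ 0.006
P(supplier lot change | evidence) = 0.008256 / 0.22276 ≈ 0.037

0.657, 0.300, 0.006, 0.037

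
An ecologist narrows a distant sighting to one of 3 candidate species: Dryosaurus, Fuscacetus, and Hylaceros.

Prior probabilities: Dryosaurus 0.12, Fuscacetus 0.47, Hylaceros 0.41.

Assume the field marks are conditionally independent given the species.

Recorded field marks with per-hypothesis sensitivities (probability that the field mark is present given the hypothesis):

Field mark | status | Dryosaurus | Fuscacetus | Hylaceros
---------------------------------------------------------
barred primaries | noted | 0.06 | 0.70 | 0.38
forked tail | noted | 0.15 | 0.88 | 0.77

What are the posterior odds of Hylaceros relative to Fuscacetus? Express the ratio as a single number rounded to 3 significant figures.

0.414

Posterior odds equal prior odds times the likelihood ratio; only the two competing hypotheses matter.
  Hylaceros: 0.41 × 0.38 × 0.77 = 0.11997
  Fuscacetus: 0.47 × 0.70 × 0.88 = 0.28952
Odds(Hylaceros : Fuscacetus) = 0.11997 / 0.28952 ≈ 0.414.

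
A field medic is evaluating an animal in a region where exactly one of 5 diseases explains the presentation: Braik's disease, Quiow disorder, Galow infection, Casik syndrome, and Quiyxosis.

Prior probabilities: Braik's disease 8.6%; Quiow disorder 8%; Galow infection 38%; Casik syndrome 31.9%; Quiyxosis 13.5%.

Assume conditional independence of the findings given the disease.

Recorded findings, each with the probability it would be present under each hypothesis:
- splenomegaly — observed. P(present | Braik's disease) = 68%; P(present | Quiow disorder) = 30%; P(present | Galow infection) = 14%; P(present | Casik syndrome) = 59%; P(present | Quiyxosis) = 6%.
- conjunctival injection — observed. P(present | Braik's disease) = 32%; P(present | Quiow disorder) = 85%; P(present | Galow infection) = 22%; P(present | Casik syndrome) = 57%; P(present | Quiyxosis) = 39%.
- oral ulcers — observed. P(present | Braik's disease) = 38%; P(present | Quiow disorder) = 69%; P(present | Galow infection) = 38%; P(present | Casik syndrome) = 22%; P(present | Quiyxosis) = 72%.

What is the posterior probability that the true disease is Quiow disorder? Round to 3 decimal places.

Multiply each prior by the joint likelihood of the evidence pattern:
  Braik's disease: 0.086 × 0.68 × 0.32 × 0.38 = 0.0071112
  Quiow disorder: 0.080 × 0.30 × 0.85 × 0.69 = 0.014076
  Galow infection: 0.380 × 0.14 × 0.22 × 0.38 = 0.0044475
  Casik syndrome: 0.319 × 0.59 × 0.57 × 0.22 = 0.023602
  Quiyxosis: 0.135 × 0.06 × 0.39 × 0.72 = 0.0022745
The unnormalized weights sum to 0.051511.
P(Quiow disorder | evidence) = 0.014076 / 0.051511 ≈ 0.273.

0.273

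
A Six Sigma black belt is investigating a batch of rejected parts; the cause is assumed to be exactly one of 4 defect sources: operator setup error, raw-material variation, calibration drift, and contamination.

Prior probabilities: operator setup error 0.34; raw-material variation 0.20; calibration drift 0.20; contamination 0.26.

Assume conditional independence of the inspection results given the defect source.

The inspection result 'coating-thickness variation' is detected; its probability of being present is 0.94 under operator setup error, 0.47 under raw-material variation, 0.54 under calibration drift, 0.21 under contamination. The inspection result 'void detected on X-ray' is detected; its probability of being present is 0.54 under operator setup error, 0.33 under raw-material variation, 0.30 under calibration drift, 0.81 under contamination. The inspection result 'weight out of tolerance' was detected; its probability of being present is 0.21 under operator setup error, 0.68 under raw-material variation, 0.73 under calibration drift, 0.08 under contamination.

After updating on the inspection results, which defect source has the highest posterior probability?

By Bayes' rule with conditional independence, the unnormalized weight for each hypothesis is prior × ∏ likelihoods:
  operator setup error: 0.34 × 0.94 × 0.54 × 0.21 = 0.036243
  raw-material variation: 0.20 × 0.47 × 0.33 × 0.68 = 0.021094
  calibration drift: 0.20 × 0.54 × 0.30 × 0.73 = 0.023652
  contamination: 0.26 × 0.21 × 0.81 × 0.08 = 0.0035381
The unnormalized weights sum to 0.084526.
P(operator setup error | evidence) ≈ 0.036243 / 0.084526 ≈ 0.429
P(raw-material variation | evidence) ≈ 0.021094 / 0.084526 ≈ 0.250
P(calibration drift | evidence) ≈ 0.023652 / 0.084526 ≈ 0.280
P(contamination | evidence) ≈ 0.0035381 / 0.084526 ≈ 0.042
The largest is 0.429, so operator setup error is most probable.

operator setup error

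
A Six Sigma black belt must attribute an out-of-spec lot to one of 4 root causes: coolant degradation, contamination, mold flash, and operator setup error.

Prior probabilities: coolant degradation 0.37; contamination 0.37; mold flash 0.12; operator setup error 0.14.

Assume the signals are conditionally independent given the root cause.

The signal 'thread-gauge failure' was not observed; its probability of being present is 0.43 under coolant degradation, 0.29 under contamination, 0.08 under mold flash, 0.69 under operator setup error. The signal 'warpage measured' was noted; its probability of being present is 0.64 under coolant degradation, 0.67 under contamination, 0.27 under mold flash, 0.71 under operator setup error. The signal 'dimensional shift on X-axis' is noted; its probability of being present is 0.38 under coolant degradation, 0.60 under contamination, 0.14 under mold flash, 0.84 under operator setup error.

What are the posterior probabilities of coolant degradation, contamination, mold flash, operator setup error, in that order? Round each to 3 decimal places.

0.274, 0.565, 0.022, 0.138

For each hypothesis, the unnormalized posterior weight is prior × product of the signal likelihoods (using 1 − P(present | H) for each absent signal):
  coolant degradation: 0.37 × (1 − 0.43) × 0.64 × 0.38 = 0.051291
  contamination: 0.37 × (1 − 0.29) × 0.67 × 0.60 = 0.10561
  mold flash: 0.12 × (1 − 0.08) × 0.27 × 0.14 = 0.0041731
  operator setup error: 0.14 × (1 − 0.69) × 0.71 × 0.84 = 0.025884
Marginal likelihood of the evidence = 0.18695.
P(coolant degradation | evidence) = 0.051291 / 0.18695 ≈ 0.274
P(contamination | evidence) = 0.10561 / 0.18695 ≈ 0.565
P(mold flash | evidence) = 0.0041731 / 0.18695 ≈ 0.022
P(operator setup error | evidence) = 0.025884 / 0.18695 ≈ 0.138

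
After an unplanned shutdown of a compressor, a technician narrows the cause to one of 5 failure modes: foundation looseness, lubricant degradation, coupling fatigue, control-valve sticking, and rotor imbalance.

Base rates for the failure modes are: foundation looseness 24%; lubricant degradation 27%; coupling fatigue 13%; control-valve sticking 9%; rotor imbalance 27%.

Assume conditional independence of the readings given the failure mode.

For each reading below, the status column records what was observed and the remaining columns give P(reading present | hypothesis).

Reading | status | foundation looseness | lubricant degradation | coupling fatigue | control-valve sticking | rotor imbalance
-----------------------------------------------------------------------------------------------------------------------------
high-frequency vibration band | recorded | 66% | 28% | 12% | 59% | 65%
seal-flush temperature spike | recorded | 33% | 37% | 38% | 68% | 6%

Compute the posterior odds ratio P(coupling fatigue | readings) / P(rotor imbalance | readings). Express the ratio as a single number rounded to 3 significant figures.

0.563

The normalizing constant cancels in an odds ratio, so compute prior × likelihood for the two hypotheses only:
  coupling fatigue: 0.13 × 0.12 × 0.38 = 0.005928
  rotor imbalance: 0.27 × 0.65 × 0.06 = 0.01053
Odds(coupling fatigue : rotor imbalance) = 0.005928 / 0.01053 ≈ 0.563.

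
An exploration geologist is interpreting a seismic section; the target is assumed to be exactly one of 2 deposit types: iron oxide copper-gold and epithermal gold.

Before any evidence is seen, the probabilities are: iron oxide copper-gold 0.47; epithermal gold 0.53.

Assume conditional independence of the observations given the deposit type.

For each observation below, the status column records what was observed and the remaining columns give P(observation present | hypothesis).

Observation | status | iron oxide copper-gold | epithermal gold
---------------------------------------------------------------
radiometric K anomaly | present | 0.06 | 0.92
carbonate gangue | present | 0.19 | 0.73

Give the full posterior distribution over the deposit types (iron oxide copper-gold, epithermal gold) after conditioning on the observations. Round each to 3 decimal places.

0.015, 0.985

For each hypothesis, the unnormalized posterior weight is prior × product of the observation likelihoods:
  iron oxide copper-gold: 0.47 × 0.06 × 0.19 = 0.005358
  epithermal gold: 0.53 × 0.92 × 0.73 = 0.35595
Normalizing constant Z = 0.005358 + 0.35595 = 0.36131.
P(iron oxide copper-gold | evidence) = 0.005358 / 0.36131 ≈ 0.015
P(epithermal gold | evidence) = 0.35595 / 0.36131 ≈ 0.985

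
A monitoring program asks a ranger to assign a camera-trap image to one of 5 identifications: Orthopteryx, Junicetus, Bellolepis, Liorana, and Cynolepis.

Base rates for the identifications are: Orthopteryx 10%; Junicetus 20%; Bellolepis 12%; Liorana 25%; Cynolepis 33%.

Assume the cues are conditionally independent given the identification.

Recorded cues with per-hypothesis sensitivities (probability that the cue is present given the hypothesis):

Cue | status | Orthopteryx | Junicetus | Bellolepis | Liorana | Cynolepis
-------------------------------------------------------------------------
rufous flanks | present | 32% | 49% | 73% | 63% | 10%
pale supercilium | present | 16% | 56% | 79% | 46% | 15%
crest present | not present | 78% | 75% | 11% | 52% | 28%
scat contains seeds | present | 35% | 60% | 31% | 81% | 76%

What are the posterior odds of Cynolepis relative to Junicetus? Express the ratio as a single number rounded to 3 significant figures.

Unnormalized posterior weight (prior times the cue likelihoods) for each of the two hypotheses (using 1 − P(present | H) for each absent cue):
  Cynolepis: 0.33 × 0.10 × 0.15 × (1 − 0.28) × 0.76 = 0.0027086
  Junicetus: 0.20 × 0.49 × 0.56 × (1 − 0.75) × 0.60 = 0.008232
Posterior odds = 0.0027086 / 0.008232 ≈ 0.329.

0.329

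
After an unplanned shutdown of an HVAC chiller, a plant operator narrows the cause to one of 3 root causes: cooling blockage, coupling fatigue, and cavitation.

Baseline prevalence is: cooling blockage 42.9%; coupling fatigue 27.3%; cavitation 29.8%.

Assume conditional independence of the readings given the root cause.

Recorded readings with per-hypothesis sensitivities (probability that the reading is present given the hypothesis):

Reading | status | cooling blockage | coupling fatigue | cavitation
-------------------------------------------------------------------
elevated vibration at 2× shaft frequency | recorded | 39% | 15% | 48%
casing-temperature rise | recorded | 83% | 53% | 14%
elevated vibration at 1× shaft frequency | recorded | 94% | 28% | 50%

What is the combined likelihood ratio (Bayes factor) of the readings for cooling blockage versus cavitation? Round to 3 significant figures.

Take the product of per-reading likelihoods under each hypothesis, then divide.
  cooling blockage: 0.39 × 0.83 × 0.94 = 0.30428
  cavitation: 0.48 × 0.14 × 0.50 = 0.0336
Bayes factor = 0.30428 / 0.0336 ≈ 9.06

9.06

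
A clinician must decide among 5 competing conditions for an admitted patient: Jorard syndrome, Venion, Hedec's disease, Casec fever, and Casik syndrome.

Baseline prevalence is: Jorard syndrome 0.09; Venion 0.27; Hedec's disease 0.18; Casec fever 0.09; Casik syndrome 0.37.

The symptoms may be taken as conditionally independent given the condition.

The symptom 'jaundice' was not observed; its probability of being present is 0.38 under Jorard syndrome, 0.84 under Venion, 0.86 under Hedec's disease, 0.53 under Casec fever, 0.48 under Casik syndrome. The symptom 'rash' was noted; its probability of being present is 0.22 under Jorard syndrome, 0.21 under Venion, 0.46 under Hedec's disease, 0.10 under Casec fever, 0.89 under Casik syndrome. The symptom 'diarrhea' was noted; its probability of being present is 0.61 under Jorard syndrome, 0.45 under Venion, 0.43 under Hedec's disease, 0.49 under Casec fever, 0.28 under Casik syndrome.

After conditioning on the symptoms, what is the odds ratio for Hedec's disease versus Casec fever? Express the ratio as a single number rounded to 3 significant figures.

The normalizing constant cancels in an odds ratio, so compute prior × likelihood for the two hypotheses only (using 1 − P(present | H) for each absent symptom):
  Hedec's disease: 0.18 × (1 − 0.86) × 0.46 × 0.43 = 0.0049846
  Casec fever: 0.09 × (1 − 0.53) × 0.10 × 0.49 = 0.0020727
Odds(Hedec's disease : Casec fever) = 0.0049846 / 0.0020727 ≈ 2.40.

2.40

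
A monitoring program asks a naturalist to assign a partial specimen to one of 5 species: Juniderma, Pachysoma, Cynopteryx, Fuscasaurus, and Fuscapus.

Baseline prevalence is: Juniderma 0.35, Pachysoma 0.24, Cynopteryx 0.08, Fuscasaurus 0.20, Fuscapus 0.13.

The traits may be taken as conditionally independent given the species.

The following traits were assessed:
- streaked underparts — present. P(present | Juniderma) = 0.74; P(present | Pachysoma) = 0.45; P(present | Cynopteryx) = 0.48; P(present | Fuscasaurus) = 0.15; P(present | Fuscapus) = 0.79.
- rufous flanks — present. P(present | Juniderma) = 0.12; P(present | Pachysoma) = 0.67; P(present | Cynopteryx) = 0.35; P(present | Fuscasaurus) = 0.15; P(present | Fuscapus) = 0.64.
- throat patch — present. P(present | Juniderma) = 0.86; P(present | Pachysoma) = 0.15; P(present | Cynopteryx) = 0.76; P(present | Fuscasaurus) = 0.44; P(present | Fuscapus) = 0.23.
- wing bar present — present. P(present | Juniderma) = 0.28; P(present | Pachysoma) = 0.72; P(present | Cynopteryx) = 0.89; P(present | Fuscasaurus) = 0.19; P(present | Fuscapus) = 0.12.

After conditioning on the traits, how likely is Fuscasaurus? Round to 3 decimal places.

For each hypothesis, the unnormalized posterior weight is prior × product of the trait likelihoods:
  Juniderma: 0.35 × 0.74 × 0.12 × 0.86 × 0.28 = 0.0074841
  Pachysoma: 0.24 × 0.45 × 0.67 × 0.15 × 0.72 = 0.0078149
  Cynopteryx: 0.08 × 0.48 × 0.35 × 0.76 × 0.89 = 0.0090908
  Fuscasaurus: 0.20 × 0.15 × 0.15 × 0.44 × 0.19 = 0.0003762
  Fuscapus: 0.13 × 0.79 × 0.64 × 0.23 × 0.12 = 0.0018141
The unnormalized weights sum to 0.02658.
P(Fuscasaurus | evidence) = 0.0003762 / 0.02658 ≈ 0.014.

0.014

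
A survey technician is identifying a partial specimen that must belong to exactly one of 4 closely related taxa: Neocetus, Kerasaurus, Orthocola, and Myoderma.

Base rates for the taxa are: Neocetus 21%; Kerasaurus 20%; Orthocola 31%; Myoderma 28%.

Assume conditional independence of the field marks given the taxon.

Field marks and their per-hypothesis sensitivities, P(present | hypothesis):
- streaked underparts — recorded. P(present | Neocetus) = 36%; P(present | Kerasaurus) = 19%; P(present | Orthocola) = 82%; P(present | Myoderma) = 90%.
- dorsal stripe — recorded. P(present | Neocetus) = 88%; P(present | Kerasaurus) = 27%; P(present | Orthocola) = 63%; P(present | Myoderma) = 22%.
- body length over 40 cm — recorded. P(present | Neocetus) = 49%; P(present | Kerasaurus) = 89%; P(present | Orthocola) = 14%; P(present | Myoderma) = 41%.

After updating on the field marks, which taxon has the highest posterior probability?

Neocetus

By Bayes' rule with conditional independence, the unnormalized weight for each hypothesis is prior × ∏ likelihoods:
  Neocetus: 0.21 × 0.36 × 0.88 × 0.49 = 0.032599
  Kerasaurus: 0.20 × 0.19 × 0.27 × 0.89 = 0.0091314
  Orthocola: 0.31 × 0.82 × 0.63 × 0.14 = 0.02242
  Myoderma: 0.28 × 0.90 × 0.22 × 0.41 = 0.02273
Marginal likelihood of the evidence = 0.086881.
P(Neocetus | evidence) ≈ 0.032599 / 0.086881 ≈ 0.375
P(Kerasaurus | evidence) ≈ 0.0091314 / 0.086881 ≈ 0.105
P(Orthocola | evidence) ≈ 0.02242 / 0.086881 ≈ 0.258
P(Myoderma | evidence) ≈ 0.02273 / 0.086881 ≈ 0.262
The largest is 0.375, so Neocetus is most probable.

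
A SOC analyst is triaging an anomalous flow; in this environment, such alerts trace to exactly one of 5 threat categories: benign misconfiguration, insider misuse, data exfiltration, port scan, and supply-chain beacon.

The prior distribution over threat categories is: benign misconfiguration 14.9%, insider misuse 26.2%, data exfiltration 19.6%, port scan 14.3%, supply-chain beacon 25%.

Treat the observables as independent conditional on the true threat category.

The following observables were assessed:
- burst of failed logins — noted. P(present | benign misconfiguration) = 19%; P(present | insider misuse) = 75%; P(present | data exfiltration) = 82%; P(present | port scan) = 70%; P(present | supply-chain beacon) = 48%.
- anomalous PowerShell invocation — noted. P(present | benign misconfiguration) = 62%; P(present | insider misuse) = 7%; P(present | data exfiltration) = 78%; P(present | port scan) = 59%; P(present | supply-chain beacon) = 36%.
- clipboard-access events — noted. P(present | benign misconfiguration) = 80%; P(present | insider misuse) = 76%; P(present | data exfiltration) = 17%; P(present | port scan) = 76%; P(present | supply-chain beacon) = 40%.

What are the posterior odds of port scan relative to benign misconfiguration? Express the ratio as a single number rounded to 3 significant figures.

Posterior odds equal prior odds times the likelihood ratio; only the two competing hypotheses matter.
  port scan: 0.143 × 0.70 × 0.59 × 0.76 = 0.044885
  benign misconfiguration: 0.149 × 0.19 × 0.62 × 0.80 = 0.014042
Odds(port scan : benign misconfiguration) = 0.044885 / 0.014042 ≈ 3.20.

3.20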